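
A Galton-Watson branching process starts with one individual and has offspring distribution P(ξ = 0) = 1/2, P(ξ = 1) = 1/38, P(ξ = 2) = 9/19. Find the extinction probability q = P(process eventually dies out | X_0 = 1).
q = 1

Mean offspring μ = 0·1/2 + 1·1/38 + 2·9/19 = 37/38 ≤ 1. For μ ≤ 1 with offspring not concentrated at 1, the Galton-Watson process goes extinct almost surely, so q = 1.
(Algebraic check: The pgf is f(s) = 1/2 + 1/38·s + 9/19·s². The extinction probability q is the smallest fixed point of f in [0, 1]. Setting s = f(s):
  9/19·s² + (1/38 − 1)·s + 1/2 = 0
  9/19·s² − (1/2 + 9/19)·s + 1/2 = 0
which factors as (s − 1)·(9/19·s − 1/2) = 0, giving roots s = 1 and s = (1/2)/(9/19) = 19/18. Since 19/18 ≥ 1, the smallest root in [0, 1] is s = 1.)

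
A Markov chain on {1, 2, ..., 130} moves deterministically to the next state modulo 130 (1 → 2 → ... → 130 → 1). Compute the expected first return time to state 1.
E[T_1 | X_0 = 1] = 130

The chain cycles deterministically, so starting at state 1 it returns in exactly 130 steps. Equivalently, the stationary distribution is uniform π_j = 1/130 for every state j, so by Kac's formula E[T_1] = 1/π_1 = 130.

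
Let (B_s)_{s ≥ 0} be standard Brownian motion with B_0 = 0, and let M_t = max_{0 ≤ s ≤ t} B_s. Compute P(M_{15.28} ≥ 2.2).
P(M_{15.28} ≥ 2.2) = 2·P(B_{15.28} ≥ 2.2) = 2(1 − Φ(2.2/√15.28)) ≈ 0.5736

By the reflection principle for Brownian motion, P(M_t ≥ a) = 2 · P(B_t ≥ a) for a ≥ 0. Since B_t ~ N(0, t), P(B_t ≥ 2.2) = 1 − Φ(2.2/√t) = 1 − Φ(2.2/√15.28) = 1 − Φ(0.5628). So
  P(M_{15.28} ≥ 2.2) = 2(1 − Φ(0.5628)) ≈ 0.5736.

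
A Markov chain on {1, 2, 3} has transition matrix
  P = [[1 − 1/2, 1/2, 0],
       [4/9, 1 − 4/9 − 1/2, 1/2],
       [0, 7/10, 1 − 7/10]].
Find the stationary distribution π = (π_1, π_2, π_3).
π = (14/41, 63/164, 45/164)

This is a birth-death chain on three states, which satisfies detailed balance: π_1 · P_{12} = π_2 · P_{21} and π_2 · P_{23} = π_3 · P_{32}.
From π_1 · 1/2 = π_2 · 4/9: π_2/π_1 = (1/2)/(4/9) = 9/8.
From π_2 · 1/2 = π_3 · 7/10: π_3/π_2 = (1/2)/(7/10) = 5/7.
Take π_1 proportional to 1; then unnormalized π = (1, 9/8, 45/56). Normalize by dividing by the sum 41/14:
  π = (14/41, 63/164, 45/164).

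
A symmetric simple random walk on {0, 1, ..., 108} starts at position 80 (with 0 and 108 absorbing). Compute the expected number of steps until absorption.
E[τ | X_0 = 80] = 2240

Let v_k = E[τ | X_0 = k]. Boundary: v_0 = v_108 = 0. Recurrence: v_k = 1 + (v_{k-1} + v_{k+1})/2 for 1 ≤ k ≤ 107. The particular solution to v_k − (v_{k-1} + v_{k+1})/2 = 1 is v_k = −k^2. Adding homogeneous solution A + B k and matching boundaries gives v_k = k (108 − k). Substituting k = 80: v_80 = 80 · 28 = 2240.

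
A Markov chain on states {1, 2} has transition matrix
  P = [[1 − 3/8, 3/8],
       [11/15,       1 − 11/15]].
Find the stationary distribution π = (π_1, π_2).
π_1 = 88/133, π_2 = 45/133

Solve πP = π with π_1 + π_2 = 1. From πP = π: π_1 · (1 − 3/8) + π_2 · 11/15 = π_1 ⇒ π_2 · 11/15 = π_1 · 3/8 ⇒ π_2/π_1 = (3/8)/(11/15) = 45/88. Together with π_1 + π_2 = 1:
  π_1 = (11/15)/(3/8 + 11/15) = (11/15)/(133/120) = 88/133,
  π_2 = (3/8)/(3/8 + 11/15) = (3/8)/(133/120) = 45/133.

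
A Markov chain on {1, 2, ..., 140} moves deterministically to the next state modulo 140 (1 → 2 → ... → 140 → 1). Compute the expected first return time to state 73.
E[T_73 | X_0 = 73] = 140

The chain cycles deterministically, so starting at state 73 it returns in exactly 140 steps. Equivalently, the stationary distribution is uniform π_j = 1/140 for every state j, so by Kac's formula E[T_73] = 1/π_73 = 140.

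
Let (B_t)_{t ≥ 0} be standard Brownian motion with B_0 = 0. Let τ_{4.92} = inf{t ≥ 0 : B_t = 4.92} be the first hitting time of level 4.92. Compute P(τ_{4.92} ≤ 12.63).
P(τ_{4.92} ≤ 12.63) = 2(1 − Φ(4.92/√12.63)) = 2(1 − Φ(1.3844)) ≈ 0.1662

By the reflection principle for standard BM, P(τ_b ≤ t) = 2 · P(B_t ≥ b). Since B_t ~ N(0, t), P(B_t ≥ 4.92) = 1 − Φ(4.92/√t) = 1 − Φ(4.92/√12.63) = 1 − Φ(1.3844) ≈ 0.08312. Doubling: P(τ_{4.92} ≤ 12.63) ≈ 2 · 0.08312 = 0.16624 ≈ 0.1662.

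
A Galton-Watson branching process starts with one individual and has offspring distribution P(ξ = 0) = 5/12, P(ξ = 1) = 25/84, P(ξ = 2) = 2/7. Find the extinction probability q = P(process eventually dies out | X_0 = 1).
q = 1

Mean offspring μ = 0·5/12 + 1·25/84 + 2·2/7 = 73/84 ≤ 1. For μ ≤ 1 with offspring not concentrated at 1, the Galton-Watson process goes extinct almost surely, so q = 1.
(Algebraic check: The pgf is f(s) = 5/12 + 25/84·s + 2/7·s². The extinction probability q is the smallest fixed point of f in [0, 1]. Setting s = f(s):
  2/7·s² + (25/84 − 1)·s + 5/12 = 0
  2/7·s² − (5/12 + 2/7)·s + 5/12 = 0
which factors as (s − 1)·(2/7·s − 5/12) = 0, giving roots s = 1 and s = (5/12)/(2/7) = 35/24. Since 35/24 ≥ 1, the smallest root in [0, 1] is s = 1.)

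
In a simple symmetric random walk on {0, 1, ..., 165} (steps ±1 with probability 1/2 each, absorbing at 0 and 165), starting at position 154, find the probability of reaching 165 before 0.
P(hit 165 before 0) = 154/165 = 14/15

Let u_k = P(hit 165 before 0 | start at k). Then u_0 = 0, u_165 = 1, and u_k = u_{k-1}/2 + u_{k+1}/2 for 1 ≤ k ≤ 164. This harmonic recurrence is solved by u_k = k/165, giving u_154 = 154/165 = 14/15.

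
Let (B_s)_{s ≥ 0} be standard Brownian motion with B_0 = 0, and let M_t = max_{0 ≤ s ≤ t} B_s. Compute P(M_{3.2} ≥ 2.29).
P(M_{3.2} ≥ 2.29) = 2·P(B_{3.2} ≥ 2.29) = 2(1 − Φ(2.29/√3.2)) ≈ 0.2005

By the reflection principle for Brownian motion, P(M_t ≥ a) = 2 · P(B_t ≥ a) for a ≥ 0. Since B_t ~ N(0, t), P(B_t ≥ 2.29) = 1 − Φ(2.29/√t) = 1 − Φ(2.29/√3.2) = 1 − Φ(1.2801). So
  P(M_{3.2} ≥ 2.29) = 2(1 − Φ(1.2801)) ≈ 0.2005.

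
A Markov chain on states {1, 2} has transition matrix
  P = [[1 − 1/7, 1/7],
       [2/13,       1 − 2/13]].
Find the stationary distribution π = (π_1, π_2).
π_1 = 14/27, π_2 = 13/27

Solve πP = π with π_1 + π_2 = 1. From πP = π: π_1 · (1 − 1/7) + π_2 · 2/13 = π_1 ⇒ π_2 · 2/13 = π_1 · 1/7 ⇒ π_2/π_1 = (1/7)/(2/13) = 13/14. Together with π_1 + π_2 = 1:
  π_1 = (2/13)/(1/7 + 2/13) = (2/13)/(27/91) = 14/27,
  π_2 = (1/7)/(1/7 + 2/13) = (1/7)/(27/91) = 13/27.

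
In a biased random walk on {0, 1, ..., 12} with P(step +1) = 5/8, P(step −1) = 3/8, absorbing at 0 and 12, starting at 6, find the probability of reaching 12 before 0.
P(hit 12 before 0) = (1 − (3/5)^6) / (1 − (3/5)^12) = 15625/16354

Let u_k denote P(reach 12 before 0 | start at k). Boundary: u_0 = 0, u_12 = 1. Recurrence: u_k = 5/8·u_{k+1} + 3/8·u_{k-1} for 1 ≤ k ≤ 11. Try u_k = A + B·r^k with r = q/p = (3/8)/(5/8) = 3/5. Substitution satisfies the recurrence; boundary conditions give:
  u_k = (1 − r^k) / (1 − r^N) = (1 − (3/5)^6) / (1 − (3/5)^12) = 15625/16354.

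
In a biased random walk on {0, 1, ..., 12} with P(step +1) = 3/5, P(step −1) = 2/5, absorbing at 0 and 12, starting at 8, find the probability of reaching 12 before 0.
P(hit 12 before 0) = (1 − (2/3)^8) / (1 − (2/3)^12) = 7857/8113

Let u_k denote P(reach 12 before 0 | start at k). Boundary: u_0 = 0, u_12 = 1. Recurrence: u_k = 3/5·u_{k+1} + 2/5·u_{k-1} for 1 ≤ k ≤ 11. Try u_k = A + B·r^k with r = q/p = (2/5)/(3/5) = 2/3. Substitution satisfies the recurrence; boundary conditions give:
  u_k = (1 − r^k) / (1 − r^N) = (1 − (2/3)^8) / (1 − (2/3)^12) = 7857/8113.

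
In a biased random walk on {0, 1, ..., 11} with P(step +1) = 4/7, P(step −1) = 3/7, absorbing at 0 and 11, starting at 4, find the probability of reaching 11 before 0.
P(hit 11 before 0) = (1 − (3/4)^4) / (1 − (3/4)^11) = 2867200/4017157

Let u_k denote P(reach 11 before 0 | start at k). Boundary: u_0 = 0, u_11 = 1. Recurrence: u_k = 4/7·u_{k+1} + 3/7·u_{k-1} for 1 ≤ k ≤ 10. Try u_k = A + B·r^k with r = q/p = (3/7)/(4/7) = 3/4. Substitution satisfies the recurrence; boundary conditions give:
  u_k = (1 − r^k) / (1 − r^N) = (1 − (3/4)^4) / (1 − (3/4)^11) = 2867200/4017157.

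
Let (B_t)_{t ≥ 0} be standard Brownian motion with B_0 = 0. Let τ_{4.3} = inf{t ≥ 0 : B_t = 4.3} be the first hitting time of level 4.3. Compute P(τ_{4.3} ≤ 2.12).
P(τ_{4.3} ≤ 2.12) = 2(1 − Φ(4.3/√2.12)) = 2(1 − Φ(2.9533)) ≈ 0.0031

By the reflection principle for standard BM, P(τ_b ≤ t) = 2 · P(B_t ≥ b). Since B_t ~ N(0, t), P(B_t ≥ 4.3) = 1 − Φ(4.3/√t) = 1 − Φ(4.3/√2.12) = 1 − Φ(2.9533) ≈ 0.00157. Doubling: P(τ_{4.3} ≤ 2.12) ≈ 2 · 0.00157 = 0.00314 ≈ 0.0031.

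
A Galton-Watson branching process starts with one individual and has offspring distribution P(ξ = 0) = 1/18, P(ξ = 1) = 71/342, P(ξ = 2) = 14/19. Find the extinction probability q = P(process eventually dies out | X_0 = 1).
q = 19/252

The pgf is f(s) = 1/18 + 71/342·s + 14/19·s². The extinction probability q is the smallest fixed point of f in [0, 1]. Setting s = f(s):
  14/19·s² + (71/342 − 1)·s + 1/18 = 0
  14/19·s² − (1/18 + 14/19)·s + 1/18 = 0
which factors as (s − 1)·(14/19·s − 1/18) = 0, giving roots s = 1 and s = (1/18)/(14/19) = 19/252.
Mean offspring μ = 71/342 + 2·14/19 = 575/342 > 1 (supercritical), so q < 1. The extinction probability is the smaller root: q = (1/18)/(14/19) = 19/252.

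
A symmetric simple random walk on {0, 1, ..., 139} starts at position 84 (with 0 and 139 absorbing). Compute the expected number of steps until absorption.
E[τ | X_0 = 84] = 4620

Let v_k = E[τ | X_0 = k]. Boundary: v_0 = v_139 = 0. Recurrence: v_k = 1 + (v_{k-1} + v_{k+1})/2 for 1 ≤ k ≤ 138. The particular solution to v_k − (v_{k-1} + v_{k+1})/2 = 1 is v_k = −k^2. Adding homogeneous solution A + B k and matching boundaries gives v_k = k (139 − k). Substituting k = 84: v_84 = 84 · 55 = 4620.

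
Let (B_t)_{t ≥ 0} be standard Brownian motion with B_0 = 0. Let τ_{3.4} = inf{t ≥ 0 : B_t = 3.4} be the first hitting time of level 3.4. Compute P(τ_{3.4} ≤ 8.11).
P(τ_{3.4} ≤ 8.11) = 2(1 − Φ(3.4/√8.11)) = 2(1 − Φ(1.1939)) ≈ 0.2325

By the reflection principle for standard BM, P(τ_b ≤ t) = 2 · P(B_t ≥ b). Since B_t ~ N(0, t), P(B_t ≥ 3.4) = 1 − Φ(3.4/√t) = 1 − Φ(3.4/√8.11) = 1 − Φ(1.1939) ≈ 0.11626. Doubling: P(τ_{3.4} ≤ 8.11) ≈ 2 · 0.11626 = 0.23252 ≈ 0.2325.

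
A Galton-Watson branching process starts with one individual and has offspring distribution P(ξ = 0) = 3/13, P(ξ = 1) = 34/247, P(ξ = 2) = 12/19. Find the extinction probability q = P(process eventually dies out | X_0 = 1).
q = 19/52

The pgf is f(s) = 3/13 + 34/247·s + 12/19·s². The extinction probability q is the smallest fixed point of f in [0, 1]. Setting s = f(s):
  12/19·s² + (34/247 − 1)·s + 3/13 = 0
  12/19·s² − (3/13 + 12/19)·s + 3/13 = 0
which factors as (s − 1)·(12/19·s − 3/13) = 0, giving roots s = 1 and s = (3/13)/(12/19) = 19/52.
Mean offspring μ = 34/247 + 2·12/19 = 346/247 > 1 (supercritical), so q < 1. The extinction probability is the smaller root: q = (3/13)/(12/19) = 19/52.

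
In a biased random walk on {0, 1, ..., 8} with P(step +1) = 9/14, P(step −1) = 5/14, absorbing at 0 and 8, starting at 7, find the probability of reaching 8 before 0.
P(hit 8 before 0) = (1 − (5/9)^7) / (1 − (5/9)^8) = 10585899/10664024

Let u_k denote P(reach 8 before 0 | start at k). Boundary: u_0 = 0, u_8 = 1. Recurrence: u_k = 9/14·u_{k+1} + 5/14·u_{k-1} for 1 ≤ k ≤ 7. Try u_k = A + B·r^k with r = q/p = (5/14)/(9/14) = 5/9. Substitution satisfies the recurrence; boundary conditions give:
  u_k = (1 − r^k) / (1 − r^N) = (1 − (5/9)^7) / (1 − (5/9)^8) = 10585899/10664024.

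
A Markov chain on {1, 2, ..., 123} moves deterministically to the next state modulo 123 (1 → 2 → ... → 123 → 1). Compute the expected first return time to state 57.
E[T_57 | X_0 = 57] = 123

The chain cycles deterministically, so starting at state 57 it returns in exactly 123 steps. Equivalently, the stationary distribution is uniform π_j = 1/123 for every state j, so by Kac's formula E[T_57] = 1/π_57 = 123.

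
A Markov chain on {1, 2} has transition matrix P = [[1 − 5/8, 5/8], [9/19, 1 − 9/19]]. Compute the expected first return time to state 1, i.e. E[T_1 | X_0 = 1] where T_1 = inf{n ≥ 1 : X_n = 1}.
E[T_1 | X_0 = 1] = 1/π_1 = 167/72

For an irreducible recurrent Markov chain with stationary distribution π, E[T_i | X_0 = i] = 1/π_i (Kac's formula). Here π_1 = (9/19)/(5/8 + 9/19) = (9/19)/(167/152) = 72/167, so E[T_1 | X_0 = 1] = 1/π_1 = (5/8 + 9/19)/(9/19) = (167/152)/(9/19) = 167/72.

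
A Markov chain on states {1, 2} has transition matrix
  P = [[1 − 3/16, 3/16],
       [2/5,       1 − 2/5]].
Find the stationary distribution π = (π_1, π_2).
π_1 = 32/47, π_2 = 15/47

Solve πP = π with π_1 + π_2 = 1. From πP = π: π_1 · (1 − 3/16) + π_2 · 2/5 = π_1 ⇒ π_2 · 2/5 = π_1 · 3/16 ⇒ π_2/π_1 = (3/16)/(2/5) = 15/32. Together with π_1 + π_2 = 1:
  π_1 = (2/5)/(3/16 + 2/5) = (2/5)/(47/80) = 32/47,
  π_2 = (3/16)/(3/16 + 2/5) = (3/16)/(47/80) = 15/47.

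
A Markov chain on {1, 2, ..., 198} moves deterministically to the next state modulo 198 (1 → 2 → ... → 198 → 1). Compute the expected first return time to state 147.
E[T_147 | X_0 = 147] = 198

The chain cycles deterministically, so starting at state 147 it returns in exactly 198 steps. Equivalently, the stationary distribution is uniform π_j = 1/198 for every state j, so by Kac's formula E[T_147] = 1/π_147 = 198.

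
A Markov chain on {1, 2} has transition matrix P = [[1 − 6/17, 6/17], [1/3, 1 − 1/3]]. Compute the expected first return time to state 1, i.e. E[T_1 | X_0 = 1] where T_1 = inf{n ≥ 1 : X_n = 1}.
E[T_1 | X_0 = 1] = 1/π_1 = 35/17

For an irreducible recurrent Markov chain with stationary distribution π, E[T_i | X_0 = i] = 1/π_i (Kac's formula). Here π_1 = (1/3)/(6/17 + 1/3) = (1/3)/(35/51) = 17/35, so E[T_1 | X_0 = 1] = 1/π_1 = (6/17 + 1/3)/(1/3) = (35/51)/(1/3) = 35/17.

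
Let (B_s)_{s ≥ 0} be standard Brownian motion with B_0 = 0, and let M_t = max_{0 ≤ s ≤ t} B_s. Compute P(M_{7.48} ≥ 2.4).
P(M_{7.48} ≥ 2.4) = 2·P(B_{7.48} ≥ 2.4) = 2(1 − Φ(2.4/√7.48)) ≈ 0.3802

By the reflection principle for Brownian motion, P(M_t ≥ a) = 2 · P(B_t ≥ a) for a ≥ 0. Since B_t ~ N(0, t), P(B_t ≥ 2.4) = 1 − Φ(2.4/√t) = 1 − Φ(2.4/√7.48) = 1 − Φ(0.8775). So
  P(M_{7.48} ≥ 2.4) = 2(1 − Φ(0.8775)) ≈ 0.3802.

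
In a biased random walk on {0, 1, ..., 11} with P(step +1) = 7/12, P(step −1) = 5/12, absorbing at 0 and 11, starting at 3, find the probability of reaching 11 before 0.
P(hit 11 before 0) = (1 − (5/7)^3) / (1 − (5/7)^11) = 628363309/964249309

Let u_k denote P(reach 11 before 0 | start at k). Boundary: u_0 = 0, u_11 = 1. Recurrence: u_k = 7/12·u_{k+1} + 5/12·u_{k-1} for 1 ≤ k ≤ 10. Try u_k = A + B·r^k with r = q/p = (5/12)/(7/12) = 5/7. Substitution satisfies the recurrence; boundary conditions give:
  u_k = (1 − r^k) / (1 − r^N) = (1 − (5/7)^3) / (1 − (5/7)^11) = 628363309/964249309.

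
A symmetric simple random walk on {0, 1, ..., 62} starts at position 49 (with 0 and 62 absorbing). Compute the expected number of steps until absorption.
E[τ | X_0 = 49] = 637

Let v_k = E[τ | X_0 = k]. Boundary: v_0 = v_62 = 0. Recurrence: v_k = 1 + (v_{k-1} + v_{k+1})/2 for 1 ≤ k ≤ 61. The particular solution to v_k − (v_{k-1} + v_{k+1})/2 = 1 is v_k = −k^2. Adding homogeneous solution A + B k and matching boundaries gives v_k = k (62 − k). Substituting k = 49: v_49 = 49 · 13 = 637.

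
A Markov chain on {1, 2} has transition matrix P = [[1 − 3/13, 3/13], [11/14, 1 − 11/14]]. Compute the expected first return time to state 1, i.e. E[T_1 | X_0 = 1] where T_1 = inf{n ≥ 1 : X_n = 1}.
E[T_1 | X_0 = 1] = 1/π_1 = 185/143

For an irreducible recurrent Markov chain with stationary distribution π, E[T_i | X_0 = i] = 1/π_i (Kac's formula). Here π_1 = (11/14)/(3/13 + 11/14) = (11/14)/(185/182) = 143/185, so E[T_1 | X_0 = 1] = 1/π_1 = (3/13 + 11/14)/(11/14) = (185/182)/(11/14) = 185/143.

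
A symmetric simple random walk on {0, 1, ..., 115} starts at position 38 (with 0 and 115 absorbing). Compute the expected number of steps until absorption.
E[τ | X_0 = 38] = 2926

Let v_k = E[τ | X_0 = k]. Boundary: v_0 = v_115 = 0. Recurrence: v_k = 1 + (v_{k-1} + v_{k+1})/2 for 1 ≤ k ≤ 114. The particular solution to v_k − (v_{k-1} + v_{k+1})/2 = 1 is v_k = −k^2. Adding homogeneous solution A + B k and matching boundaries gives v_k = k (115 − k). Substituting k = 38: v_38 = 38 · 77 = 2926.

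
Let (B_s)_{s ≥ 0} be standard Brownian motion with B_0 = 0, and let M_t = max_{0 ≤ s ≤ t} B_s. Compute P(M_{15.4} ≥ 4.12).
P(M_{15.4} ≥ 4.12) = 2·P(B_{15.4} ≥ 4.12) = 2(1 − Φ(4.12/√15.4)) ≈ 0.2938

By the reflection principle for Brownian motion, P(M_t ≥ a) = 2 · P(B_t ≥ a) for a ≥ 0. Since B_t ~ N(0, t), P(B_t ≥ 4.12) = 1 − Φ(4.12/√t) = 1 − Φ(4.12/√15.4) = 1 − Φ(1.0499). So
  P(M_{15.4} ≥ 4.12) = 2(1 − Φ(1.0499)) ≈ 0.2938.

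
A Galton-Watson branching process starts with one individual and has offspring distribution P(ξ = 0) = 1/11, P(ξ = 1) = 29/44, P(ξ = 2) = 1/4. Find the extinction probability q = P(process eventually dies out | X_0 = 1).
q = 4/11

The pgf is f(s) = 1/11 + 29/44·s + 1/4·s². The extinction probability q is the smallest fixed point of f in [0, 1]. Setting s = f(s):
  1/4·s² + (29/44 − 1)·s + 1/11 = 0
  1/4·s² − (1/11 + 1/4)·s + 1/11 = 0
which factors as (s − 1)·(1/4·s − 1/11) = 0, giving roots s = 1 and s = (1/11)/(1/4) = 4/11.
Mean offspring μ = 29/44 + 2·1/4 = 51/44 > 1 (supercritical), so q < 1. The extinction probability is the smaller root: q = (1/11)/(1/4) = 4/11.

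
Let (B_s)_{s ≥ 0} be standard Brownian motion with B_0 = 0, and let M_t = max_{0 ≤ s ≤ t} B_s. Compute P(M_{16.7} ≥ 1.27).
P(M_{16.7} ≥ 1.27) = 2·P(B_{16.7} ≥ 1.27) = 2(1 − Φ(1.27/√16.7)) ≈ 0.7560

By the reflection principle for Brownian motion, P(M_t ≥ a) = 2 · P(B_t ≥ a) for a ≥ 0. Since B_t ~ N(0, t), P(B_t ≥ 1.27) = 1 − Φ(1.27/√t) = 1 − Φ(1.27/√16.7) = 1 − Φ(0.3108). So
  P(M_{16.7} ≥ 1.27) = 2(1 − Φ(0.3108)) ≈ 0.7560.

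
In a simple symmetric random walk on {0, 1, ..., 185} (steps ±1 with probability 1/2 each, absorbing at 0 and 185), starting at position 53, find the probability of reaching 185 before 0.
P(hit 185 before 0) = 53/185

Let u_k = P(hit 185 before 0 | start at k). Then u_0 = 0, u_185 = 1, and u_k = u_{k-1}/2 + u_{k+1}/2 for 1 ≤ k ≤ 184. This harmonic recurrence is solved by u_k = k/185, giving u_53 = 53/185.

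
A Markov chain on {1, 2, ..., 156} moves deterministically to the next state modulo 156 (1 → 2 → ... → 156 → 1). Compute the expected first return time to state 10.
E[T_10 | X_0 = 10] = 156

The chain cycles deterministically, so starting at state 10 it returns in exactly 156 steps. Equivalently, the stationary distribution is uniform π_j = 1/156 for every state j, so by Kac's formula E[T_10] = 1/π_10 = 156.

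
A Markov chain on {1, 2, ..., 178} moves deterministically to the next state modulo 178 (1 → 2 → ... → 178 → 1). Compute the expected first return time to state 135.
E[T_135 | X_0 = 135] = 178

The chain cycles deterministically, so starting at state 135 it returns in exactly 178 steps. Equivalently, the stationary distribution is uniform π_j = 1/178 for every state j, so by Kac's formula E[T_135] = 1/π_135 = 178.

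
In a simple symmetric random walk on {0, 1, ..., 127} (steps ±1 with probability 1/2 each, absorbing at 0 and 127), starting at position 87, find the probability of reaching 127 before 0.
P(hit 127 before 0) = 87/127

Let u_k = P(hit 127 before 0 | start at k). Then u_0 = 0, u_127 = 1, and u_k = u_{k-1}/2 + u_{k+1}/2 for 1 ≤ k ≤ 126. This harmonic recurrence is solved by u_k = k/127, giving u_87 = 87/127.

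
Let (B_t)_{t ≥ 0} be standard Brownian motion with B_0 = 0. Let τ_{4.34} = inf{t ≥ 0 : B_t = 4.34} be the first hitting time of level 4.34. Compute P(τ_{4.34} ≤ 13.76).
P(τ_{4.34} ≤ 13.76) = 2(1 − Φ(4.34/√13.76)) = 2(1 − Φ(1.1700)) ≈ 0.2420

By the reflection principle for standard BM, P(τ_b ≤ t) = 2 · P(B_t ≥ b). Since B_t ~ N(0, t), P(B_t ≥ 4.34) = 1 − Φ(4.34/√t) = 1 − Φ(4.34/√13.76) = 1 − Φ(1.1700) ≈ 0.12100. Doubling: P(τ_{4.34} ≤ 13.76) ≈ 2 · 0.12100 = 0.24200 ≈ 0.2420.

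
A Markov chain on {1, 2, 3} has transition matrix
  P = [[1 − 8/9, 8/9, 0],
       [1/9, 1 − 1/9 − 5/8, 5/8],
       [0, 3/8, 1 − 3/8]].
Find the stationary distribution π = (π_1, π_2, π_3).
π = (3/67, 24/67, 40/67)

This is a birth-death chain on three states, which satisfies detailed balance: π_1 · P_{12} = π_2 · P_{21} and π_2 · P_{23} = π_3 · P_{32}.
From π_1 · 8/9 = π_2 · 1/9: π_2/π_1 = (8/9)/(1/9) = 8.
From π_2 · 5/8 = π_3 · 3/8: π_3/π_2 = (5/8)/(3/8) = 5/3.
Take π_1 proportional to 1; then unnormalized π = (1, 8, 40/3). Normalize by dividing by the sum 67/3:
  π = (3/67, 24/67, 40/67).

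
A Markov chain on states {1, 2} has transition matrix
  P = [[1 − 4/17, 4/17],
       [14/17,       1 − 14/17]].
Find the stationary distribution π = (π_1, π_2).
π_1 = 7/9, π_2 = 2/9

Solve πP = π with π_1 + π_2 = 1. From πP = π: π_1 · (1 − 4/17) + π_2 · 14/17 = π_1 ⇒ π_2 · 14/17 = π_1 · 4/17 ⇒ π_2/π_1 = (4/17)/(14/17) = 2/7. Together with π_1 + π_2 = 1:
  π_1 = (14/17)/(4/17 + 14/17) = (14/17)/(18/17) = 7/9,
  π_2 = (4/17)/(4/17 + 14/17) = (4/17)/(18/17) = 2/9.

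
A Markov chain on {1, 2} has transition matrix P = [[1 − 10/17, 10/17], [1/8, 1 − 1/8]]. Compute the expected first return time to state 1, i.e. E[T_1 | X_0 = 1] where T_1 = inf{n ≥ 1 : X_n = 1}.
E[T_1 | X_0 = 1] = 1/π_1 = 97/17

For an irreducible recurrent Markov chain with stationary distribution π, E[T_i | X_0 = i] = 1/π_i (Kac's formula). Here π_1 = (1/8)/(10/17 + 1/8) = (1/8)/(97/136) = 17/97, so E[T_1 | X_0 = 1] = 1/π_1 = (10/17 + 1/8)/(1/8) = (97/136)/(1/8) = 97/17.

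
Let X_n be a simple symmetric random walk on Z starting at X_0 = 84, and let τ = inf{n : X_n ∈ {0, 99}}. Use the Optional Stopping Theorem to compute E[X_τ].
E[X_τ] = 84

X_n is a martingale and τ is a bounded-mean stopping time (indeed τ is finite a.s. with bounded expectation since the walk is in a bounded region). By the OST, E[X_τ] = E[X_0] = 84. Equivalently: E[X_τ] = 99 · P(hit 99 first) + 0 · P(hit 0 first) = 99 · (84/99) = 84.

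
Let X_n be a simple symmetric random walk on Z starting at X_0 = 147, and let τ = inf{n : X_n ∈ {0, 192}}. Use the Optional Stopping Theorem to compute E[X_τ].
E[X_τ] = 147

X_n is a martingale and τ is a bounded-mean stopping time (indeed τ is finite a.s. with bounded expectation since the walk is in a bounded region). By the OST, E[X_τ] = E[X_0] = 147. Equivalently: E[X_τ] = 192 · P(hit 192 first) + 0 · P(hit 0 first) = 192 · (147/192) = 147.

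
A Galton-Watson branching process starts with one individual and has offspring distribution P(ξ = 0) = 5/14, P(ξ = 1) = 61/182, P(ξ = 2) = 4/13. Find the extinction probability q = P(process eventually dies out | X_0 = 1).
q = 1

Mean offspring μ = 0·5/14 + 1·61/182 + 2·4/13 = 173/182 ≤ 1. For μ ≤ 1 with offspring not concentrated at 1, the Galton-Watson process goes extinct almost surely, so q = 1.
(Algebraic check: The pgf is f(s) = 5/14 + 61/182·s + 4/13·s². The extinction probability q is the smallest fixed point of f in [0, 1]. Setting s = f(s):
  4/13·s² + (61/182 − 1)·s + 5/14 = 0
  4/13·s² − (5/14 + 4/13)·s + 5/14 = 0
which factors as (s − 1)·(4/13·s − 5/14) = 0, giving roots s = 1 and s = (5/14)/(4/13) = 65/56. Since 65/56 ≥ 1, the smallest root in [0, 1] is s = 1.)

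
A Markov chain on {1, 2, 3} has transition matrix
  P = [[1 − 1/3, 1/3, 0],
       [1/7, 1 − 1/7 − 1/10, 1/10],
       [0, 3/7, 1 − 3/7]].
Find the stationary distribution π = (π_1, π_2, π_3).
π = (90/349, 210/349, 49/349)

This is a birth-death chain on three states, which satisfies detailed balance: π_1 · P_{12} = π_2 · P_{21} and π_2 · P_{23} = π_3 · P_{32}.
From π_1 · 1/3 = π_2 · 1/7: π_2/π_1 = (1/3)/(1/7) = 7/3.
From π_2 · 1/10 = π_3 · 3/7: π_3/π_2 = (1/10)/(3/7) = 7/30.
Take π_1 proportional to 1; then unnormalized π = (1, 7/3, 49/90). Normalize by dividing by the sum 349/90:
  π = (90/349, 210/349, 49/349).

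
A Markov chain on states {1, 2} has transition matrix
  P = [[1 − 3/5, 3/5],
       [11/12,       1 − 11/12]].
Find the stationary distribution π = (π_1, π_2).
π_1 = 55/91, π_2 = 36/91

Solve πP = π with π_1 + π_2 = 1. From πP = π: π_1 · (1 − 3/5) + π_2 · 11/12 = π_1 ⇒ π_2 · 11/12 = π_1 · 3/5 ⇒ π_2/π_1 = (3/5)/(11/12) = 36/55. Together with π_1 + π_2 = 1:
  π_1 = (11/12)/(3/5 + 11/12) = (11/12)/(91/60) = 55/91,
  π_2 = (3/5)/(3/5 + 11/12) = (3/5)/(91/60) = 36/91.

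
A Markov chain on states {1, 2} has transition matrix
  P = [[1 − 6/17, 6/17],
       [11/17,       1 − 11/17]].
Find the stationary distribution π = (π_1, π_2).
π_1 = 11/17, π_2 = 6/17

Solve πP = π with π_1 + π_2 = 1. From πP = π: π_1 · (1 − 6/17) + π_2 · 11/17 = π_1 ⇒ π_2 · 11/17 = π_1 · 6/17 ⇒ π_2/π_1 = (6/17)/(11/17) = 6/11. Together with π_1 + π_2 = 1:
  π_1 = (11/17)/(6/17 + 11/17) = (11/17)/(1) = 11/17,
  π_2 = (6/17)/(6/17 + 11/17) = (6/17)/(1) = 6/17.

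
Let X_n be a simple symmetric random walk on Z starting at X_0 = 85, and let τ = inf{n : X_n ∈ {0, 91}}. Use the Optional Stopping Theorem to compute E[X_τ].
E[X_τ] = 85

X_n is a martingale and τ is a bounded-mean stopping time (indeed τ is finite a.s. with bounded expectation since the walk is in a bounded region). By the OST, E[X_τ] = E[X_0] = 85. Equivalently: E[X_τ] = 91 · P(hit 91 first) + 0 · P(hit 0 first) = 91 · (85/91) = 85.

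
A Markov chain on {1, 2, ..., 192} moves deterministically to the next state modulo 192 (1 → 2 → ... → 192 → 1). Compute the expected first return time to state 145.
E[T_145 | X_0 = 145] = 192

The chain cycles deterministically, so starting at state 145 it returns in exactly 192 steps. Equivalently, the stationary distribution is uniform π_j = 1/192 for every state j, so by Kac's formula E[T_145] = 1/π_145 = 192.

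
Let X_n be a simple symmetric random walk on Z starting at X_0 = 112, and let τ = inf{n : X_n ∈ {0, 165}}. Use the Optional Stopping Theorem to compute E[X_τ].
E[X_τ] = 112

X_n is a martingale and τ is a bounded-mean stopping time (indeed τ is finite a.s. with bounded expectation since the walk is in a bounded region). By the OST, E[X_τ] = E[X_0] = 112. Equivalently: E[X_τ] = 165 · P(hit 165 first) + 0 · P(hit 0 first) = 165 · (112/165) = 112.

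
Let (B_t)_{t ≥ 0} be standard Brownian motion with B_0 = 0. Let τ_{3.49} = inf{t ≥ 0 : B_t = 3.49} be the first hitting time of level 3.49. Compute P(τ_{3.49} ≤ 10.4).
P(τ_{3.49} ≤ 10.4) = 2(1 − Φ(3.49/√10.4)) = 2(1 − Φ(1.0822)) ≈ 0.2792

By the reflection principle for standard BM, P(τ_b ≤ t) = 2 · P(B_t ≥ b). Since B_t ~ N(0, t), P(B_t ≥ 3.49) = 1 − Φ(3.49/√t) = 1 − Φ(3.49/√10.4) = 1 − Φ(1.0822) ≈ 0.13958. Doubling: P(τ_{3.49} ≤ 10.4) ≈ 2 · 0.13958 = 0.27916 ≈ 0.2792.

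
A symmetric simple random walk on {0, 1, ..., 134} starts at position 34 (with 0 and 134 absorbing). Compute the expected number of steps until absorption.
E[τ | X_0 = 34] = 3400

Let v_k = E[τ | X_0 = k]. Boundary: v_0 = v_134 = 0. Recurrence: v_k = 1 + (v_{k-1} + v_{k+1})/2 for 1 ≤ k ≤ 133. The particular solution to v_k − (v_{k-1} + v_{k+1})/2 = 1 is v_k = −k^2. Adding homogeneous solution A + B k and matching boundaries gives v_k = k (134 − k). Substituting k = 34: v_34 = 34 · 100 = 3400.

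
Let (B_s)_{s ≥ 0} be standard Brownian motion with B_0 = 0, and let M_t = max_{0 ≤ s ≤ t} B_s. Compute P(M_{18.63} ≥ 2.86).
P(M_{18.63} ≥ 2.86) = 2·P(B_{18.63} ≥ 2.86) = 2(1 − Φ(2.86/√18.63)) ≈ 0.5076

By the reflection principle for Brownian motion, P(M_t ≥ a) = 2 · P(B_t ≥ a) for a ≥ 0. Since B_t ~ N(0, t), P(B_t ≥ 2.86) = 1 − Φ(2.86/√t) = 1 − Φ(2.86/√18.63) = 1 − Φ(0.6626). So
  P(M_{18.63} ≥ 2.86) = 2(1 − Φ(0.6626)) ≈ 0.5076.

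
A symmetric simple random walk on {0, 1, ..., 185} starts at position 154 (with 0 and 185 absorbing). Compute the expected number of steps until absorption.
E[τ | X_0 = 154] = 4774

Let v_k = E[τ | X_0 = k]. Boundary: v_0 = v_185 = 0. Recurrence: v_k = 1 + (v_{k-1} + v_{k+1})/2 for 1 ≤ k ≤ 184. The particular solution to v_k − (v_{k-1} + v_{k+1})/2 = 1 is v_k = −k^2. Adding homogeneous solution A + B k and matching boundaries gives v_k = k (185 − k). Substituting k = 154: v_154 = 154 · 31 = 4774.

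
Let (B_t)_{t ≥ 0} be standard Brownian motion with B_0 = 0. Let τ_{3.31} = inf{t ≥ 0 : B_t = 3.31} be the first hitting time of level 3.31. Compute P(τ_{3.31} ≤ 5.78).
P(τ_{3.31} ≤ 5.78) = 2(1 − Φ(3.31/√5.78)) = 2(1 − Φ(1.3768)) ≈ 0.1686

By the reflection principle for standard BM, P(τ_b ≤ t) = 2 · P(B_t ≥ b). Since B_t ~ N(0, t), P(B_t ≥ 3.31) = 1 − Φ(3.31/√t) = 1 − Φ(3.31/√5.78) = 1 − Φ(1.3768) ≈ 0.08429. Doubling: P(τ_{3.31} ≤ 5.78) ≈ 2 · 0.08429 = 0.16858 ≈ 0.1686.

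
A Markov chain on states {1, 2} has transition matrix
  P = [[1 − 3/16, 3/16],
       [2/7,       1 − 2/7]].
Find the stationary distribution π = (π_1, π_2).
π_1 = 32/53, π_2 = 21/53

Solve πP = π with π_1 + π_2 = 1. From πP = π: π_1 · (1 − 3/16) + π_2 · 2/7 = π_1 ⇒ π_2 · 2/7 = π_1 · 3/16 ⇒ π_2/π_1 = (3/16)/(2/7) = 21/32. Together with π_1 + π_2 = 1:
  π_1 = (2/7)/(3/16 + 2/7) = (2/7)/(53/112) = 32/53,
  π_2 = (3/16)/(3/16 + 2/7) = (3/16)/(53/112) = 21/53.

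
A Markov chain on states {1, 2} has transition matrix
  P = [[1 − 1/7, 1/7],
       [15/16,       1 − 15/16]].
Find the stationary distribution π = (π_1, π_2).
π_1 = 105/121, π_2 = 16/121

Solve πP = π with π_1 + π_2 = 1. From πP = π: π_1 · (1 − 1/7) + π_2 · 15/16 = π_1 ⇒ π_2 · 15/16 = π_1 · 1/7 ⇒ π_2/π_1 = (1/7)/(15/16) = 16/105. Together with π_1 + π_2 = 1:
  π_1 = (15/16)/(1/7 + 15/16) = (15/16)/(121/112) = 105/121,
  π_2 = (1/7)/(1/7 + 15/16) = (1/7)/(121/112) = 16/121.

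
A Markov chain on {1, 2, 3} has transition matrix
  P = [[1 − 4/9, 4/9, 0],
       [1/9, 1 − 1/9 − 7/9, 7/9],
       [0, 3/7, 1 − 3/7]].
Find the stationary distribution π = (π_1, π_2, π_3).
π = (27/331, 108/331, 196/331)

This is a birth-death chain on three states, which satisfies detailed balance: π_1 · P_{12} = π_2 · P_{21} and π_2 · P_{23} = π_3 · P_{32}.
From π_1 · 4/9 = π_2 · 1/9: π_2/π_1 = (4/9)/(1/9) = 4.
From π_2 · 7/9 = π_3 · 3/7: π_3/π_2 = (7/9)/(3/7) = 49/27.
Take π_1 proportional to 1; then unnormalized π = (1, 4, 196/27). Normalize by dividing by the sum 331/27:
  π = (27/331, 108/331, 196/331).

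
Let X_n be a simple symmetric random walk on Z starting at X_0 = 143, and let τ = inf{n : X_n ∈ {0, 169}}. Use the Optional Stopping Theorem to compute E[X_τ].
E[X_τ] = 143

X_n is a martingale and τ is a bounded-mean stopping time (indeed τ is finite a.s. with bounded expectation since the walk is in a bounded region). By the OST, E[X_τ] = E[X_0] = 143. Equivalently: E[X_τ] = 169 · P(hit 169 first) + 0 · P(hit 0 first) = 169 · (143/169) = 143.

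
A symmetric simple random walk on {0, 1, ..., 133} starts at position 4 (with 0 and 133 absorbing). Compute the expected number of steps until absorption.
E[τ | X_0 = 4] = 516

Let v_k = E[τ | X_0 = k]. Boundary: v_0 = v_133 = 0. Recurrence: v_k = 1 + (v_{k-1} + v_{k+1})/2 for 1 ≤ k ≤ 132. The particular solution to v_k − (v_{k-1} + v_{k+1})/2 = 1 is v_k = −k^2. Adding homogeneous solution A + B k and matching boundaries gives v_k = k (133 − k). Substituting k = 4: v_4 = 4 · 129 = 516.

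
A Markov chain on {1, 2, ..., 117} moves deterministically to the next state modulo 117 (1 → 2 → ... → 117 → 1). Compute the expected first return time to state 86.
E[T_86 | X_0 = 86] = 117

The chain cycles deterministically, so starting at state 86 it returns in exactly 117 steps. Equivalently, the stationary distribution is uniform π_j = 1/117 for every state j, so by Kac's formula E[T_86] = 1/π_86 = 117.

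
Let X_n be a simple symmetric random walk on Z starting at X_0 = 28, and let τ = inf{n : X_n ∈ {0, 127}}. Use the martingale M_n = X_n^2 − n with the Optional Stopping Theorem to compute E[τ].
E[τ] = 2772

M_n = X_n^2 − n is a martingale (since E[X_{n+1}^2 | F_n] = X_n^2 + 1). By OST (τ has finite mean in a bounded region), E[M_τ] = E[M_0] = X_0^2 − 0 = 28^2 = 784. Also E[M_τ] = E[X_τ^2] − E[τ]. The walk exits at 0 or 127, with P(hit 127 first) = 28/127, so E[X_τ^2] = 127^2 · 28/127 + 0 = 3556. Thus E[τ] = E[X_τ^2] − E[M_τ] = 3556 − 784 = 2772 = 28(127 − 28) = 2772.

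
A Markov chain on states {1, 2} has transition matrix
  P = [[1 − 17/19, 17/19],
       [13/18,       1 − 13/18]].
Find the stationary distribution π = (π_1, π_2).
π_1 = 247/553, π_2 = 306/553

Solve πP = π with π_1 + π_2 = 1. From πP = π: π_1 · (1 − 17/19) + π_2 · 13/18 = π_1 ⇒ π_2 · 13/18 = π_1 · 17/19 ⇒ π_2/π_1 = (17/19)/(13/18) = 306/247. Together with π_1 + π_2 = 1:
  π_1 = (13/18)/(17/19 + 13/18) = (13/18)/(553/342) = 247/553,
  π_2 = (17/19)/(17/19 + 13/18) = (17/19)/(553/342) = 306/553.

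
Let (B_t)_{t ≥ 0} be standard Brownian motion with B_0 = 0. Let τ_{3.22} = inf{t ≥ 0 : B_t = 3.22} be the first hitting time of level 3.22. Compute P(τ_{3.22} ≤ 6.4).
P(τ_{3.22} ≤ 6.4) = 2(1 − Φ(3.22/√6.4)) = 2(1 − Φ(1.2728)) ≈ 0.2031

By the reflection principle for standard BM, P(τ_b ≤ t) = 2 · P(B_t ≥ b). Since B_t ~ N(0, t), P(B_t ≥ 3.22) = 1 − Φ(3.22/√t) = 1 − Φ(3.22/√6.4) = 1 − Φ(1.2728) ≈ 0.10154. Doubling: P(τ_{3.22} ≤ 6.4) ≈ 2 · 0.10154 = 0.20308 ≈ 0.2031.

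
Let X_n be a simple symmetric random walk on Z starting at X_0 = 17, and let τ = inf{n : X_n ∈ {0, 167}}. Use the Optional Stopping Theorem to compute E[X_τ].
E[X_τ] = 17

X_n is a martingale and τ is a bounded-mean stopping time (indeed τ is finite a.s. with bounded expectation since the walk is in a bounded region). By the OST, E[X_τ] = E[X_0] = 17. Equivalently: E[X_τ] = 167 · P(hit 167 first) + 0 · P(hit 0 first) = 167 · (17/167) = 17.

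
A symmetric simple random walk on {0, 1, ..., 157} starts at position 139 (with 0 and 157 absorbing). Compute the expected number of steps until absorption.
E[τ | X_0 = 139] = 2502

Let v_k = E[τ | X_0 = k]. Boundary: v_0 = v_157 = 0. Recurrence: v_k = 1 + (v_{k-1} + v_{k+1})/2 for 1 ≤ k ≤ 156. The particular solution to v_k − (v_{k-1} + v_{k+1})/2 = 1 is v_k = −k^2. Adding homogeneous solution A + B k and matching boundaries gives v_k = k (157 − k). Substituting k = 139: v_139 = 139 · 18 = 2502.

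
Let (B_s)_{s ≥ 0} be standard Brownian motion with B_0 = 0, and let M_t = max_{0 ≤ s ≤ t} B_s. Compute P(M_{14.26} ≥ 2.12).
P(M_{14.26} ≥ 2.12) = 2·P(B_{14.26} ≥ 2.12) = 2(1 − Φ(2.12/√14.26)) ≈ 0.5745

By the reflection principle for Brownian motion, P(M_t ≥ a) = 2 · P(B_t ≥ a) for a ≥ 0. Since B_t ~ N(0, t), P(B_t ≥ 2.12) = 1 − Φ(2.12/√t) = 1 − Φ(2.12/√14.26) = 1 − Φ(0.5614). So
  P(M_{14.26} ≥ 2.12) = 2(1 − Φ(0.5614)) ≈ 0.5745.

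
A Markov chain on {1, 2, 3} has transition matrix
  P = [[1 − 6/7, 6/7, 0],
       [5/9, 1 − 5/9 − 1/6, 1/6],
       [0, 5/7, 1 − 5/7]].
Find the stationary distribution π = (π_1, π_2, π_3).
π = (175/508, 135/254, 63/508)

This is a birth-death chain on three states, which satisfies detailed balance: π_1 · P_{12} = π_2 · P_{21} and π_2 · P_{23} = π_3 · P_{32}.
From π_1 · 6/7 = π_2 · 5/9: π_2/π_1 = (6/7)/(5/9) = 54/35.
From π_2 · 1/6 = π_3 · 5/7: π_3/π_2 = (1/6)/(5/7) = 7/30.
Take π_1 proportional to 1; then unnormalized π = (1, 54/35, 9/25). Normalize by dividing by the sum 508/175:
  π = (175/508, 135/254, 63/508).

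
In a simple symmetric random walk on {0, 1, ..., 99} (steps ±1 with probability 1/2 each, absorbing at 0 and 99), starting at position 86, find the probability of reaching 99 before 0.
P(hit 99 before 0) = 86/99

Let u_k = P(hit 99 before 0 | start at k). Then u_0 = 0, u_99 = 1, and u_k = u_{k-1}/2 + u_{k+1}/2 for 1 ≤ k ≤ 98. This harmonic recurrence is solved by u_k = k/99, giving u_86 = 86/99.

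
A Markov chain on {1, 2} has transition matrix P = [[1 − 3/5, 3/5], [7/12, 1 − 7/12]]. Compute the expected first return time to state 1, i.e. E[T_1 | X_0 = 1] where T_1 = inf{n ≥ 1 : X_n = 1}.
E[T_1 | X_0 = 1] = 1/π_1 = 71/35

For an irreducible recurrent Markov chain with stationary distribution π, E[T_i | X_0 = i] = 1/π_i (Kac's formula). Here π_1 = (7/12)/(3/5 + 7/12) = (7/12)/(71/60) = 35/71, so E[T_1 | X_0 = 1] = 1/π_1 = (3/5 + 7/12)/(7/12) = (71/60)/(7/12) = 71/35.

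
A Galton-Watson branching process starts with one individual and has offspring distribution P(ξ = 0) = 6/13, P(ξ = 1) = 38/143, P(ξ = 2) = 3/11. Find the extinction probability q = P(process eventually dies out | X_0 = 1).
q = 1

Mean offspring μ = 0·6/13 + 1·38/143 + 2·3/11 = 116/143 ≤ 1. For μ ≤ 1 with offspring not concentrated at 1, the Galton-Watson process goes extinct almost surely, so q = 1.
(Algebraic check: The pgf is f(s) = 6/13 + 38/143·s + 3/11·s². The extinction probability q is the smallest fixed point of f in [0, 1]. Setting s = f(s):
  3/11·s² + (38/143 − 1)·s + 6/13 = 0
  3/11·s² − (6/13 + 3/11)·s + 6/13 = 0
which factors as (s − 1)·(3/11·s − 6/13) = 0, giving roots s = 1 and s = (6/13)/(3/11) = 22/13. Since 22/13 ≥ 1, the smallest root in [0, 1] is s = 1.)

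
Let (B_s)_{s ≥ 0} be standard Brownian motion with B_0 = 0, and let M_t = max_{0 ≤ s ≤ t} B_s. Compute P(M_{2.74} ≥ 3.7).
P(M_{2.74} ≥ 3.7) = 2·P(B_{2.74} ≥ 3.7) = 2(1 − Φ(3.7/√2.74)) ≈ 0.0254

By the reflection principle for Brownian motion, P(M_t ≥ a) = 2 · P(B_t ≥ a) for a ≥ 0. Since B_t ~ N(0, t), P(B_t ≥ 3.7) = 1 − Φ(3.7/√t) = 1 − Φ(3.7/√2.74) = 1 − Φ(2.2353). So
  P(M_{2.74} ≥ 3.7) = 2(1 − Φ(2.2353)) ≈ 0.0254.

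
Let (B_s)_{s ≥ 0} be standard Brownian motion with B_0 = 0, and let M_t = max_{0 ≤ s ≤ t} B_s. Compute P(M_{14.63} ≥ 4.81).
P(M_{14.63} ≥ 4.81) = 2·P(B_{14.63} ≥ 4.81) = 2(1 − Φ(4.81/√14.63)) ≈ 0.2086

By the reflection principle for Brownian motion, P(M_t ≥ a) = 2 · P(B_t ≥ a) for a ≥ 0. Since B_t ~ N(0, t), P(B_t ≥ 4.81) = 1 − Φ(4.81/√t) = 1 − Φ(4.81/√14.63) = 1 − Φ(1.2575). So
  P(M_{14.63} ≥ 4.81) = 2(1 − Φ(1.2575)) ≈ 0.2086.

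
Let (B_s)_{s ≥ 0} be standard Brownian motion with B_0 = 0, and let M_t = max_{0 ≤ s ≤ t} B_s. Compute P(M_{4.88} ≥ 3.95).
P(M_{4.88} ≥ 3.95) = 2·P(B_{4.88} ≥ 3.95) = 2(1 − Φ(3.95/√4.88)) ≈ 0.0738

By the reflection principle for Brownian motion, P(M_t ≥ a) = 2 · P(B_t ≥ a) for a ≥ 0. Since B_t ~ N(0, t), P(B_t ≥ 3.95) = 1 − Φ(3.95/√t) = 1 − Φ(3.95/√4.88) = 1 − Φ(1.7881). So
  P(M_{4.88} ≥ 3.95) = 2(1 − Φ(1.7881)) ≈ 0.0738.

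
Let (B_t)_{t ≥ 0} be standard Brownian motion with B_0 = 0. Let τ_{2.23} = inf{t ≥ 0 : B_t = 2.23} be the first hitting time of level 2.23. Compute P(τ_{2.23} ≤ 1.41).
P(τ_{2.23} ≤ 1.41) = 2(1 − Φ(2.23/√1.41)) = 2(1 − Φ(1.8780)) ≈ 0.0604

By the reflection principle for standard BM, P(τ_b ≤ t) = 2 · P(B_t ≥ b). Since B_t ~ N(0, t), P(B_t ≥ 2.23) = 1 − Φ(2.23/√t) = 1 − Φ(2.23/√1.41) = 1 − Φ(1.8780) ≈ 0.03019. Doubling: P(τ_{2.23} ≤ 1.41) ≈ 2 · 0.03019 = 0.06038 ≈ 0.0604.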